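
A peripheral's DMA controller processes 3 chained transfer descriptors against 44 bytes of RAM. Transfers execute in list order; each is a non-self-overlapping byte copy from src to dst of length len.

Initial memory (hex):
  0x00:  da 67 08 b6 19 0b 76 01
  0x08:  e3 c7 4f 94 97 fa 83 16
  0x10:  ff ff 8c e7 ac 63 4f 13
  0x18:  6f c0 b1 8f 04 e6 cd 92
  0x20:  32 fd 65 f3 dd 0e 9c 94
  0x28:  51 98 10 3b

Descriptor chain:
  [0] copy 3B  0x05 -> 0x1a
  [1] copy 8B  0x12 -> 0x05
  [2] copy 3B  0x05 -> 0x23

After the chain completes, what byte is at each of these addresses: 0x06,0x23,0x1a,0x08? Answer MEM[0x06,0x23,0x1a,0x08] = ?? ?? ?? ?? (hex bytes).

MEM[0x06,0x23,0x1a,0x08] = e7 8c 0b 63

  after D0: wrote 3B at 0x1a = 0b7601
  after D1: wrote 8B at 0x05 = 8ce7ac634f136fc0
  after D2: wrote 3B at 0x23 = 8ce7ac
query mem[0x06]=0xe7, mem[0x23]=0x8c, mem[0x1a]=0x0b, mem[0x08]=0x63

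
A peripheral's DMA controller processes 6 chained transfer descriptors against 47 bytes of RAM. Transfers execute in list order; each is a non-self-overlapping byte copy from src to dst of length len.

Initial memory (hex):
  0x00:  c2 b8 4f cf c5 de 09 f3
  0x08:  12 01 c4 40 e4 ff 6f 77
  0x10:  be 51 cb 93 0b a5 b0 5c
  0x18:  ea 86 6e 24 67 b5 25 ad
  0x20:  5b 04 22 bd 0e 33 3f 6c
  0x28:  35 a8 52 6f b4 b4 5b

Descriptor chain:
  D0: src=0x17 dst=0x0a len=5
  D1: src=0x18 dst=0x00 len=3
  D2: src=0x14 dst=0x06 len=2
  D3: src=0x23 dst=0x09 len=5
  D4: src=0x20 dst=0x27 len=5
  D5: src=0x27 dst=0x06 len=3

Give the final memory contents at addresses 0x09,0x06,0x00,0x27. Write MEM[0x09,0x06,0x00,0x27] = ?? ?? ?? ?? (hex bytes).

  after D0: wrote 5B at 0x0a = 5cea866e24
  after D1: wrote 3B at 0x00 = ea866e
  after D2: wrote 2B at 0x06 = 0ba5
  after D3: wrote 5B at 0x09 = bd0e333f6c
  after D4: wrote 5B at 0x27 = 5b0422bd0e
  after D5: wrote 3B at 0x06 = 5b0422
query mem[0x09]=0xbd, mem[0x06]=0x5b, mem[0x00]=0xea, mem[0x27]=0x5b

MEM[0x09,0x06,0x00,0x27] = bd 5b ea 5b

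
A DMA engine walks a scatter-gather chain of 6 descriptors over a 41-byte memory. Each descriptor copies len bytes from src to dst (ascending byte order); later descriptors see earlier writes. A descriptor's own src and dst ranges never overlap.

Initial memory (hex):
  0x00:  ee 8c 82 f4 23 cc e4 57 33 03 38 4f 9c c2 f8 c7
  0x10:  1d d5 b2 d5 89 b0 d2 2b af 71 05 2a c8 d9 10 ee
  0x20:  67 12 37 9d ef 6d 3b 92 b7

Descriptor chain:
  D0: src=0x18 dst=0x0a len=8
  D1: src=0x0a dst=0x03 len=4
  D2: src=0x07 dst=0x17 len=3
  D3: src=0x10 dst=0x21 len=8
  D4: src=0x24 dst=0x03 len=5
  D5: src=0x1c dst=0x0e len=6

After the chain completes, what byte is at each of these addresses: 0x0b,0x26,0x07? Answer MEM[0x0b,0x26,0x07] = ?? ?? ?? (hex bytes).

D0: mem[0x0a..0x11] <- [af 71 05 2a c8 d9 10 ee]
D1: mem[0x03..0x06] <- [af 71 05 2a]
D2: mem[0x17..0x19] <- [57 33 03]
D3: mem[0x21..0x28] <- [10 ee b2 d5 89 b0 d2 57]
D4: mem[0x03..0x07] <- [d5 89 b0 d2 57]
D5: mem[0x0e..0x13] <- [c8 d9 10 ee 67 10]
query mem[0x0b]=0x71, mem[0x26]=0xb0, mem[0x07]=0x57

MEM[0x0b,0x26,0x07] = 71 b0 57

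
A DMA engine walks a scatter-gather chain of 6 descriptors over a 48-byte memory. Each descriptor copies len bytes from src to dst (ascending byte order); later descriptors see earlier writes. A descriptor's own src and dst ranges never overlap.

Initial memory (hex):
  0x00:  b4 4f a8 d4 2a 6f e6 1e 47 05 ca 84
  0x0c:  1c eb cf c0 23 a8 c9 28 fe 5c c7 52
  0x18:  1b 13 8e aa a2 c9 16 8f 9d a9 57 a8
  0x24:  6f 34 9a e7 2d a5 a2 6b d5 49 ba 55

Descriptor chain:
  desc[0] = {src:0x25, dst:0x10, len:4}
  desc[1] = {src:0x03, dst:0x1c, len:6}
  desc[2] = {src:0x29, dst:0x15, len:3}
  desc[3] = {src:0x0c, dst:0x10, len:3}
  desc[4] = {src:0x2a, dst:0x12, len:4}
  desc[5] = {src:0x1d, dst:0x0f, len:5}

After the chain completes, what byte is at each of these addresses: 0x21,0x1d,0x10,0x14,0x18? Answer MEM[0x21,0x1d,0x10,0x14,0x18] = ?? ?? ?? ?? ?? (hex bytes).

MEM[0x21,0x1d,0x10,0x14,0x18] = 47 2a 6f d5 1b

  after D0: wrote 4B at 0x10 = 349ae72d
  after D1: wrote 6B at 0x1c = d42a6fe61e47
  after D2: wrote 3B at 0x15 = a5a26b
  after D3: wrote 3B at 0x10 = 1cebcf
  after D4: wrote 4B at 0x12 = a26bd549
  after D5: wrote 5B at 0x0f = 2a6fe61e47
query mem[0x21]=0x47, mem[0x1d]=0x2a, mem[0x10]=0x6f, mem[0x14]=0xd5, mem[0x18]=0x1b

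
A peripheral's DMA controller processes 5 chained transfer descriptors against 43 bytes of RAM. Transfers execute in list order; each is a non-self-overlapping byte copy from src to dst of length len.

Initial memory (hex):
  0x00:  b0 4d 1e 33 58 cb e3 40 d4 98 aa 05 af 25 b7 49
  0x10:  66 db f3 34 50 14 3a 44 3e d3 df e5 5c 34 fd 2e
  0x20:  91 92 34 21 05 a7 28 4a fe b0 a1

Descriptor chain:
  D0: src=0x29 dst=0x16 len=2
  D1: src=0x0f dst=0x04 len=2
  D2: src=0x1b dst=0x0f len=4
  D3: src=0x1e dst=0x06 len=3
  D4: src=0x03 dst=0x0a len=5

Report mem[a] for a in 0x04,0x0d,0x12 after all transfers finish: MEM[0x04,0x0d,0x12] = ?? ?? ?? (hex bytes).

MEM[0x04,0x0d,0x12] = 49 fd fd

  after D0: wrote 2B at 0x16 = b0a1
  after D1: wrote 2B at 0x04 = 4966
  after D2: wrote 4B at 0x0f = e55c34fd
  after D3: wrote 3B at 0x06 = fd2e91
  after D4: wrote 5B at 0x0a = 334966fd2e
query mem[0x04]=0x49, mem[0x0d]=0xfd, mem[0x12]=0xfd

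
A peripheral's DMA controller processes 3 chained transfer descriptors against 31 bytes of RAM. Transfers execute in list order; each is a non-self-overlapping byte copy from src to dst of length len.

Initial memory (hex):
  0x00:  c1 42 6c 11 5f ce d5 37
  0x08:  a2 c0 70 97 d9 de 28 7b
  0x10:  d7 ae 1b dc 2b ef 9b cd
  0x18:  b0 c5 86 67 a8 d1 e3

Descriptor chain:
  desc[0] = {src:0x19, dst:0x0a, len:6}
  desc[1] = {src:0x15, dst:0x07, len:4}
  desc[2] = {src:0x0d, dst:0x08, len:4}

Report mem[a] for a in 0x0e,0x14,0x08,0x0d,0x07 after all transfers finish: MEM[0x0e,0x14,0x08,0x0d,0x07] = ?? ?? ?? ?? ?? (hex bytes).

MEM[0x0e,0x14,0x08,0x0d,0x07] = d1 2b a8 a8 ef

[0] 0x19->0x0a len=6 : c5 86 67 a8 d1 e3
[1] 0x15->0x07 len=4 : ef 9b cd b0
[2] 0x0d->0x08 len=4 : a8 d1 e3 d7
query mem[0x0e]=0xd1, mem[0x14]=0x2b, mem[0x08]=0xa8, mem[0x0d]=0xa8, mem[0x07]=0xef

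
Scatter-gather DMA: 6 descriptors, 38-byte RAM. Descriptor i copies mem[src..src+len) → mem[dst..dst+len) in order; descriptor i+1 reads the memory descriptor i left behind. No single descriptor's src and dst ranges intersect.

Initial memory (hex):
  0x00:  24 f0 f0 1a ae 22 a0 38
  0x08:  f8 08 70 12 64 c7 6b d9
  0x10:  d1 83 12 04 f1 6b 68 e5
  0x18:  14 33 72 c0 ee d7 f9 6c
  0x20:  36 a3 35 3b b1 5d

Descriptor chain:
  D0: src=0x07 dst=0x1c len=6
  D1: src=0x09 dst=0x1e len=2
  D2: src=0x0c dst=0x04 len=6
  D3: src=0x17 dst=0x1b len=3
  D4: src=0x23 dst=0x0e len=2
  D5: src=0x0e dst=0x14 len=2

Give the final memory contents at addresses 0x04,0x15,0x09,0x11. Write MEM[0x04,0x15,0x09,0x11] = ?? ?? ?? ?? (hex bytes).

MEM[0x04,0x15,0x09,0x11] = 64 b1 83 83

  after D0: wrote 6B at 0x1c = 38f808701264
  after D1: wrote 2B at 0x1e = 0870
  after D2: wrote 6B at 0x04 = 64c76bd9d183
  after D3: wrote 3B at 0x1b = e51433
  after D4: wrote 2B at 0x0e = 3bb1
  after D5: wrote 2B at 0x14 = 3bb1
query mem[0x04]=0x64, mem[0x15]=0xb1, mem[0x09]=0x83, mem[0x11]=0x83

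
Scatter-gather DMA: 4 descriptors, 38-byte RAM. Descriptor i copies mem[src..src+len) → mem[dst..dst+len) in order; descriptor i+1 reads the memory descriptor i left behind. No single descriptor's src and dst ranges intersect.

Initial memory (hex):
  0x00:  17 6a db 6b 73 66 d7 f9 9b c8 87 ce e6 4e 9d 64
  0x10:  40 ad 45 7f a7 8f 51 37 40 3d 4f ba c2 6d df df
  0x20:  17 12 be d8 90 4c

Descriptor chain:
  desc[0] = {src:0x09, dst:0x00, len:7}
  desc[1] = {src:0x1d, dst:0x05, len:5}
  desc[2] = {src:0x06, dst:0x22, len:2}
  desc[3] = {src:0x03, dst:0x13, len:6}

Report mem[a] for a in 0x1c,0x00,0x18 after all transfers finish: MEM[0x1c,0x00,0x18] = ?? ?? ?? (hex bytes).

D0: mem[0x00..0x06] <- [c8 87 ce e6 4e 9d 64]
D1: mem[0x05..0x09] <- [6d df df 17 12]
D2: mem[0x22..0x23] <- [df df]
D3: mem[0x13..0x18] <- [e6 4e 6d df df 17]
query mem[0x1c]=0xc2, mem[0x00]=0xc8, mem[0x18]=0x17

MEM[0x1c,0x00,0x18] = c2 c8 17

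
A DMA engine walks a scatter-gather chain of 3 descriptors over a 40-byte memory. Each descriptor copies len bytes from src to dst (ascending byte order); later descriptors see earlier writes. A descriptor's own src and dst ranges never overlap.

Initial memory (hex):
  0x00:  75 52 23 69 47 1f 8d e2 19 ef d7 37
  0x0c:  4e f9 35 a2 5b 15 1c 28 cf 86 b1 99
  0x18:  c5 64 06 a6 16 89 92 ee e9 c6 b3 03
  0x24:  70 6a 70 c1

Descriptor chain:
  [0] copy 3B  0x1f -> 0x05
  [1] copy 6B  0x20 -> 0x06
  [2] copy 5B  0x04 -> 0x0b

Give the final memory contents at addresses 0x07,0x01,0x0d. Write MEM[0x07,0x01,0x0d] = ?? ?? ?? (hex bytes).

D0: mem[0x05..0x07] <- [ee e9 c6]
D1: mem[0x06..0x0b] <- [e9 c6 b3 03 70 6a]
D2: mem[0x0b..0x0f] <- [47 ee e9 c6 b3]
query mem[0x07]=0xc6, mem[0x01]=0x52, mem[0x0d]=0xe9

MEM[0x07,0x01,0x0d] = c6 52 e9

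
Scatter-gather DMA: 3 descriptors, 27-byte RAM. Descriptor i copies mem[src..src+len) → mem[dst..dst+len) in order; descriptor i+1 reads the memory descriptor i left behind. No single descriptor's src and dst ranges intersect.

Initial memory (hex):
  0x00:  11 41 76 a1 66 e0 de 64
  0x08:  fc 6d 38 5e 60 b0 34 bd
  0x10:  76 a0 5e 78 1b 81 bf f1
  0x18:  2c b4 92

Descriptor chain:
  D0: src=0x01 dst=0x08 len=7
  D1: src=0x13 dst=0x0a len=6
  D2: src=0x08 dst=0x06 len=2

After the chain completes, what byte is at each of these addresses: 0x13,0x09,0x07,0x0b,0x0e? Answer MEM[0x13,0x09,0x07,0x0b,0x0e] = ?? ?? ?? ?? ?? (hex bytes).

#0 dst[0x08+7] := {0x41,0x76,0xa1,0x66,0xe0,0xde,0x64}
#1 dst[0x0a+6] := {0x78,0x1b,0x81,0xbf,0xf1,0x2c}
#2 dst[0x06+2] := {0x41,0x76}
query mem[0x13]=0x78, mem[0x09]=0x76, mem[0x07]=0x76, mem[0x0b]=0x1b, mem[0x0e]=0xf1

MEM[0x13,0x09,0x07,0x0b,0x0e] = 78 76 76 1b f1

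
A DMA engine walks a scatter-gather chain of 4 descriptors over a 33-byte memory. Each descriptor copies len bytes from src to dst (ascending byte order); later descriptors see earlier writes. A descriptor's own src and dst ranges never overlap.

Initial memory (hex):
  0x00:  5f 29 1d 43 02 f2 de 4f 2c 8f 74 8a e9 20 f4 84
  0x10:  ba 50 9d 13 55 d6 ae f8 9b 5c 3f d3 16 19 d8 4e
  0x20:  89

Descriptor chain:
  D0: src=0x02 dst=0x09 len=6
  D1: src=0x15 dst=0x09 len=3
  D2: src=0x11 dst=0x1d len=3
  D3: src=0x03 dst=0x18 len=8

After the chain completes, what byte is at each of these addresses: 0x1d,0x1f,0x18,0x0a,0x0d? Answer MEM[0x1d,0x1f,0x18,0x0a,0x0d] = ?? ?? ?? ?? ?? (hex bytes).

  after D0: wrote 6B at 0x09 = 1d4302f2de4f
  after D1: wrote 3B at 0x09 = d6aef8
  after D2: wrote 3B at 0x1d = 509d13
  after D3: wrote 8B at 0x18 = 4302f2de4f2cd6ae
query mem[0x1d]=0x2c, mem[0x1f]=0xae, mem[0x18]=0x43, mem[0x0a]=0xae, mem[0x0d]=0xde

MEM[0x1d,0x1f,0x18,0x0a,0x0d] = 2c ae 43 ae de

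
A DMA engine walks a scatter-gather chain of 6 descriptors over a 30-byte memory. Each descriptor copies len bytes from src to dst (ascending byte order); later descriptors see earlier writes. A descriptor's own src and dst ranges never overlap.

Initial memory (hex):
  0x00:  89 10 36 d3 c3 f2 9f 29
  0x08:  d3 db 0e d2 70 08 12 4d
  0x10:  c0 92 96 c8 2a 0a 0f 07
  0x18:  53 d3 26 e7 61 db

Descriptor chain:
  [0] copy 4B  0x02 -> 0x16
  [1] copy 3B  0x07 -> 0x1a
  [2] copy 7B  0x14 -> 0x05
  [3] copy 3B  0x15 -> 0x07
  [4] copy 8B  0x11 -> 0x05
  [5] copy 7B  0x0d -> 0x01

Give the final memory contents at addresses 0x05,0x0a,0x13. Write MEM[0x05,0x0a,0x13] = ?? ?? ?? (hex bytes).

MEM[0x05,0x0a,0x13] = 92 36 c8

#0 dst[0x16+4] := {0x36,0xd3,0xc3,0xf2}
#1 dst[0x1a+3] := {0x29,0xd3,0xdb}
#2 dst[0x05+7] := {0x2a,0x0a,0x36,0xd3,0xc3,0xf2,0x29}
#3 dst[0x07+3] := {0x0a,0x36,0xd3}
#4 dst[0x05+8] := {0x92,0x96,0xc8,0x2a,0x0a,0x36,0xd3,0xc3}
#5 dst[0x01+7] := {0x08,0x12,0x4d,0xc0,0x92,0x96,0xc8}
query mem[0x05]=0x92, mem[0x0a]=0x36, mem[0x13]=0xc8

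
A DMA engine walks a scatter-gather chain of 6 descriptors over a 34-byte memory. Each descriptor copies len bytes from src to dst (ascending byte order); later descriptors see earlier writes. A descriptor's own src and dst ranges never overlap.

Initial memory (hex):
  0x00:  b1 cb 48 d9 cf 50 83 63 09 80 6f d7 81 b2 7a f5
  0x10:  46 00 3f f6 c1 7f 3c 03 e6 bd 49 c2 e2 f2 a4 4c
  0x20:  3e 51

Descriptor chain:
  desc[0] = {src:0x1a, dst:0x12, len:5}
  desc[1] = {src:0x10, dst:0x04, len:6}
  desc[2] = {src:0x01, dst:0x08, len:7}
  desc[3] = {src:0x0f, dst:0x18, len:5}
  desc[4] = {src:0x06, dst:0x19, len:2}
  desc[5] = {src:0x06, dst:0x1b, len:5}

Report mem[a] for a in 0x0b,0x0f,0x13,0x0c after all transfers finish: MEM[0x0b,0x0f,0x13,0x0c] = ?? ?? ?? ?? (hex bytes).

#0 dst[0x12+5] := {0x49,0xc2,0xe2,0xf2,0xa4}
#1 dst[0x04+6] := {0x46,0x00,0x49,0xc2,0xe2,0xf2}
#2 dst[0x08+7] := {0xcb,0x48,0xd9,0x46,0x00,0x49,0xc2}
#3 dst[0x18+5] := {0xf5,0x46,0x00,0x49,0xc2}
#4 dst[0x19+2] := {0x49,0xc2}
#5 dst[0x1b+5] := {0x49,0xc2,0xcb,0x48,0xd9}
query mem[0x0b]=0x46, mem[0x0f]=0xf5, mem[0x13]=0xc2, mem[0x0c]=0x00

MEM[0x0b,0x0f,0x13,0x0c] = 46 f5 c2 00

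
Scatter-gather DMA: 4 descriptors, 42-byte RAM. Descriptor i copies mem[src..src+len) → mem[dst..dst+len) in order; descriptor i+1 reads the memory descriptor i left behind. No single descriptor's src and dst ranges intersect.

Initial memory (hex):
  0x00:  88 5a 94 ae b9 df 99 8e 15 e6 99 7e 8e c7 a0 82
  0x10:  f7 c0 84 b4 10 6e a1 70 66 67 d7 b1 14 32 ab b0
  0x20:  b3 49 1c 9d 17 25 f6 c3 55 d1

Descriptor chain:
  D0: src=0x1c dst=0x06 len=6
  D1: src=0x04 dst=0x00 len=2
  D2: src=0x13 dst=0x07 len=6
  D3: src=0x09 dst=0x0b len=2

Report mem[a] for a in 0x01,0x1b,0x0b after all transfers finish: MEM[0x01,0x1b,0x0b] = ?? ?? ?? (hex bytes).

[0] 0x1c->0x06 len=6 : 14 32 ab b0 b3 49
[1] 0x04->0x00 len=2 : b9 df
[2] 0x13->0x07 len=6 : b4 10 6e a1 70 66
[3] 0x09->0x0b len=2 : 6e a1
query mem[0x01]=0xdf, mem[0x1b]=0xb1, mem[0x0b]=0x6e

MEM[0x01,0x1b,0x0b] = df b1 6e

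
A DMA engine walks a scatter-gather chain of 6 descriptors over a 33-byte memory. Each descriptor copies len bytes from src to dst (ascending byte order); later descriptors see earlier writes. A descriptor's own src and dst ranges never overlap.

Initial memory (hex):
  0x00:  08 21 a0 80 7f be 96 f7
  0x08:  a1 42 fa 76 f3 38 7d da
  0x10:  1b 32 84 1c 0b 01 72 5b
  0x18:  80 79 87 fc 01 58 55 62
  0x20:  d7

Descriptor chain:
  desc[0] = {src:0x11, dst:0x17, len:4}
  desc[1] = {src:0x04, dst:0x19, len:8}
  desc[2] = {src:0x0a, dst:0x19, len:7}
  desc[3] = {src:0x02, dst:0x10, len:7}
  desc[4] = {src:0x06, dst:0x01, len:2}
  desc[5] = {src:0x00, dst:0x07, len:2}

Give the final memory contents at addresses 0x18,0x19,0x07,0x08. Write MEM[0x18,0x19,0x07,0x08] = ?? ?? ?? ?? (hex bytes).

MEM[0x18,0x19,0x07,0x08] = 84 fa 08 96

D0: mem[0x17..0x1a] <- [32 84 1c 0b]
D1: mem[0x19..0x20] <- [7f be 96 f7 a1 42 fa 76]
D2: mem[0x19..0x1f] <- [fa 76 f3 38 7d da 1b]
D3: mem[0x10..0x16] <- [a0 80 7f be 96 f7 a1]
D4: mem[0x01..0x02] <- [96 f7]
D5: mem[0x07..0x08] <- [08 96]
query mem[0x18]=0x84, mem[0x19]=0xfa, mem[0x07]=0x08, mem[0x08]=0x96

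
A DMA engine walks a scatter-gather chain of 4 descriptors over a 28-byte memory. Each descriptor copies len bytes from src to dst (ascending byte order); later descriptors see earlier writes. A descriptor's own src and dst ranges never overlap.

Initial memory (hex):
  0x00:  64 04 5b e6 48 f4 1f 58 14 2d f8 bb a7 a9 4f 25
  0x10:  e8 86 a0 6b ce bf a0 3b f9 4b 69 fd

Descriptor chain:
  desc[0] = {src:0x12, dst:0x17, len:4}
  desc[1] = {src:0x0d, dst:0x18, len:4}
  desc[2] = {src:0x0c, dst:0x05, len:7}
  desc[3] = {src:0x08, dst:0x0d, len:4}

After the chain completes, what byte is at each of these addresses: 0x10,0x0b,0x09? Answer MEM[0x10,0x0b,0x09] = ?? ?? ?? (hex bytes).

[0] 0x12->0x17 len=4 : a0 6b ce bf
[1] 0x0d->0x18 len=4 : a9 4f 25 e8
[2] 0x0c->0x05 len=7 : a7 a9 4f 25 e8 86 a0
[3] 0x08->0x0d len=4 : 25 e8 86 a0
query mem[0x10]=0xa0, mem[0x0b]=0xa0, mem[0x09]=0xe8

MEM[0x10,0x0b,0x09] = a0 a0 e8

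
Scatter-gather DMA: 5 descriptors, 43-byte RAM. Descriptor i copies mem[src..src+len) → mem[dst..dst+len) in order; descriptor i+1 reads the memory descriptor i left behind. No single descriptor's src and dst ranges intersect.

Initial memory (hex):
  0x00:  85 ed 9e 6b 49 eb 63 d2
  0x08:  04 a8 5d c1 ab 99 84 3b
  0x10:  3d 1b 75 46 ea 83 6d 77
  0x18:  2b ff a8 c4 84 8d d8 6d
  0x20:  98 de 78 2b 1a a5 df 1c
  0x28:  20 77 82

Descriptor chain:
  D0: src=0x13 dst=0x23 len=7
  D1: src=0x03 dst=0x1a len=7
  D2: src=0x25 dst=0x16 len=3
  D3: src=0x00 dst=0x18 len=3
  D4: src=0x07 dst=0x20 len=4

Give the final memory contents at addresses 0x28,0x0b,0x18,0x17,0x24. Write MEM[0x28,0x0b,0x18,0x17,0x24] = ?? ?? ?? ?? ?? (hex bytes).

MEM[0x28,0x0b,0x18,0x17,0x24] = 2b c1 85 6d ea

[0] 0x13->0x23 len=7 : 46 ea 83 6d 77 2b ff
[1] 0x03->0x1a len=7 : 6b 49 eb 63 d2 04 a8
[2] 0x25->0x16 len=3 : 83 6d 77
[3] 0x00->0x18 len=3 : 85 ed 9e
[4] 0x07->0x20 len=4 : d2 04 a8 5d
query mem[0x28]=0x2b, mem[0x0b]=0xc1, mem[0x18]=0x85, mem[0x17]=0x6d, mem[0x24]=0xea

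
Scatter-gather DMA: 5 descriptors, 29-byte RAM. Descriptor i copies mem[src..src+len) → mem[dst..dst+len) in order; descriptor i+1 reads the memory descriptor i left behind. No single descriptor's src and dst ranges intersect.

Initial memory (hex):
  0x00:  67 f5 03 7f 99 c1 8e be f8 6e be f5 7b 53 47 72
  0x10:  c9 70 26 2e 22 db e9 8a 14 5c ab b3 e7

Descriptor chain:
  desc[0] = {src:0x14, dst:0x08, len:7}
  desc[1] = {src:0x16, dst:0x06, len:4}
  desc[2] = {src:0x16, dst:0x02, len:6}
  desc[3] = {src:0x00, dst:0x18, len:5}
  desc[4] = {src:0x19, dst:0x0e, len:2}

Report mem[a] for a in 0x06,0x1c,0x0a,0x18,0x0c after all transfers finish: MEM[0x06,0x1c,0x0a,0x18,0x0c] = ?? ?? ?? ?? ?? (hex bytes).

MEM[0x06,0x1c,0x0a,0x18,0x0c] = ab 14 e9 67 14

#0 dst[0x08+7] := {0x22,0xdb,0xe9,0x8a,0x14,0x5c,0xab}
#1 dst[0x06+4] := {0xe9,0x8a,0x14,0x5c}
#2 dst[0x02+6] := {0xe9,0x8a,0x14,0x5c,0xab,0xb3}
#3 dst[0x18+5] := {0x67,0xf5,0xe9,0x8a,0x14}
#4 dst[0x0e+2] := {0xf5,0xe9}
query mem[0x06]=0xab, mem[0x1c]=0x14, mem[0x0a]=0xe9, mem[0x18]=0x67, mem[0x0c]=0x14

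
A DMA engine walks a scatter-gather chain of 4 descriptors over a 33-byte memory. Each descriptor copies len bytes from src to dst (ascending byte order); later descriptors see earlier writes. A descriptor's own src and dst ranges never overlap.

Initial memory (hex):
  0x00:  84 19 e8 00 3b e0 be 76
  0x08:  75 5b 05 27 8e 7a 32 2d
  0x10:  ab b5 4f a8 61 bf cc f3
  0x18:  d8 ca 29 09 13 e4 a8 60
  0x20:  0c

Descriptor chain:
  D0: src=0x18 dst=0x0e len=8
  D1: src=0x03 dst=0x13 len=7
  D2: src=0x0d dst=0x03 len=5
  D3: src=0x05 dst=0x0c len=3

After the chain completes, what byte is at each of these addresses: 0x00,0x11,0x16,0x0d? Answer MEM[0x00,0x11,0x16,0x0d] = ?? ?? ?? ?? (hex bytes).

  after D0: wrote 8B at 0x0e = d8ca290913e4a860
  after D1: wrote 7B at 0x13 = 003be0be76755b
  after D2: wrote 5B at 0x03 = 7ad8ca2909
  after D3: wrote 3B at 0x0c = ca2909
query mem[0x00]=0x84, mem[0x11]=0x09, mem[0x16]=0xbe, mem[0x0d]=0x29

MEM[0x00,0x11,0x16,0x0d] = 84 09 be 29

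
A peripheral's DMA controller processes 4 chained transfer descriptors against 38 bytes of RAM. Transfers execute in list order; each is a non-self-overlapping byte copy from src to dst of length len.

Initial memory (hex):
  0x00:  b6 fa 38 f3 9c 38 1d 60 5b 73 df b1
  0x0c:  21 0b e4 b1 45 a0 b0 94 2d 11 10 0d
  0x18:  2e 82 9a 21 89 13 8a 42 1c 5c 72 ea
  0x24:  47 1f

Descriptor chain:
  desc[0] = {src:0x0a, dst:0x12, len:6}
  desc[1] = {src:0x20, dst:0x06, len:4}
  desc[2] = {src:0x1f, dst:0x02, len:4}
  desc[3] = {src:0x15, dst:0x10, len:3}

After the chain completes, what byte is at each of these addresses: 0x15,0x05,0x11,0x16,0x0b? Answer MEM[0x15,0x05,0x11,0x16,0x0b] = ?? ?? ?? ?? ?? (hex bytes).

MEM[0x15,0x05,0x11,0x16,0x0b] = 0b 72 e4 e4 b1

  after D0: wrote 6B at 0x12 = dfb1210be4b1
  after D1: wrote 4B at 0x06 = 1c5c72ea
  after D2: wrote 4B at 0x02 = 421c5c72
  after D3: wrote 3B at 0x10 = 0be4b1
query mem[0x15]=0x0b, mem[0x05]=0x72, mem[0x11]=0xe4, mem[0x16]=0xe4, mem[0x0b]=0xb1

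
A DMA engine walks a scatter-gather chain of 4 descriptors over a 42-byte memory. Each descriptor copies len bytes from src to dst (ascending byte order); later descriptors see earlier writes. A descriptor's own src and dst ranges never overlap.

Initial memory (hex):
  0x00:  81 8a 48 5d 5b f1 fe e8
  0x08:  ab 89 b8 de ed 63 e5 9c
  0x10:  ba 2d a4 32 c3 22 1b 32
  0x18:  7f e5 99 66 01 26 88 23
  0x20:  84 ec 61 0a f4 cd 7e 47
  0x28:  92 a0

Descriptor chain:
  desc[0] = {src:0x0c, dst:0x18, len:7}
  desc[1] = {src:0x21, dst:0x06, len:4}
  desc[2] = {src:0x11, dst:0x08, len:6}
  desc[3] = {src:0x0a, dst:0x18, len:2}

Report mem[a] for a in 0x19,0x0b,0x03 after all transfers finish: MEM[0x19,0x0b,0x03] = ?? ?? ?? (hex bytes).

MEM[0x19,0x0b,0x03] = c3 c3 5d

#0 dst[0x18+7] := {0xed,0x63,0xe5,0x9c,0xba,0x2d,0xa4}
#1 dst[0x06+4] := {0xec,0x61,0x0a,0xf4}
#2 dst[0x08+6] := {0x2d,0xa4,0x32,0xc3,0x22,0x1b}
#3 dst[0x18+2] := {0x32,0xc3}
query mem[0x19]=0xc3, mem[0x0b]=0xc3, mem[0x03]=0x5d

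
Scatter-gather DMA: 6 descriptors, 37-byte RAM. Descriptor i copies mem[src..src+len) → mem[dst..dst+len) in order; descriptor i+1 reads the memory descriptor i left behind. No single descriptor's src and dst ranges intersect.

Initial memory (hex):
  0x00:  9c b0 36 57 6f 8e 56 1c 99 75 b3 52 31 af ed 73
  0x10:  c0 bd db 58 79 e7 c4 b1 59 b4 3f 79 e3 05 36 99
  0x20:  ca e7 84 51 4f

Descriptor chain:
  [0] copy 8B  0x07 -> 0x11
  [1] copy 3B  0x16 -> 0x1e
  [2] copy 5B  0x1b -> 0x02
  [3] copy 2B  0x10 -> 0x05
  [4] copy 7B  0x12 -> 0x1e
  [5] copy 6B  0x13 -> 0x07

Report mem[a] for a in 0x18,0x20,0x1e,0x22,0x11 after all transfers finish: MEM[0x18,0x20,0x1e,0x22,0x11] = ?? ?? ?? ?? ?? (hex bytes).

MEM[0x18,0x20,0x1e,0x22,0x11] = ed b3 99 31 1c

#0 dst[0x11+8] := {0x1c,0x99,0x75,0xb3,0x52,0x31,0xaf,0xed}
#1 dst[0x1e+3] := {0x31,0xaf,0xed}
#2 dst[0x02+5] := {0x79,0xe3,0x05,0x31,0xaf}
#3 dst[0x05+2] := {0xc0,0x1c}
#4 dst[0x1e+7] := {0x99,0x75,0xb3,0x52,0x31,0xaf,0xed}
#5 dst[0x07+6] := {0x75,0xb3,0x52,0x31,0xaf,0xed}
query mem[0x18]=0xed, mem[0x20]=0xb3, mem[0x1e]=0x99, mem[0x22]=0x31, mem[0x11]=0x1c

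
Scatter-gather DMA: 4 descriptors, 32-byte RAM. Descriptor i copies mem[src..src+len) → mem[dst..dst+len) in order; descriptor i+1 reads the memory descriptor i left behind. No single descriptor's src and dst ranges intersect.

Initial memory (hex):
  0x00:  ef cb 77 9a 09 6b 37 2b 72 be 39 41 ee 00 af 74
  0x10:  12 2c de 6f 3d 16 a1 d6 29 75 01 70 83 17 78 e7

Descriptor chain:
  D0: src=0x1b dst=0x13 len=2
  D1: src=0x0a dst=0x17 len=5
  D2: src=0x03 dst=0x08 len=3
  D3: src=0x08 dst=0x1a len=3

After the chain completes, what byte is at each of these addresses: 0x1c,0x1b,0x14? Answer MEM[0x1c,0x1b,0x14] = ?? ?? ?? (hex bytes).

#0 dst[0x13+2] := {0x70,0x83}
#1 dst[0x17+5] := {0x39,0x41,0xee,0x00,0xaf}
#2 dst[0x08+3] := {0x9a,0x09,0x6b}
#3 dst[0x1a+3] := {0x9a,0x09,0x6b}
query mem[0x1c]=0x6b, mem[0x1b]=0x09, mem[0x14]=0x83

MEM[0x1c,0x1b,0x14] = 6b 09 83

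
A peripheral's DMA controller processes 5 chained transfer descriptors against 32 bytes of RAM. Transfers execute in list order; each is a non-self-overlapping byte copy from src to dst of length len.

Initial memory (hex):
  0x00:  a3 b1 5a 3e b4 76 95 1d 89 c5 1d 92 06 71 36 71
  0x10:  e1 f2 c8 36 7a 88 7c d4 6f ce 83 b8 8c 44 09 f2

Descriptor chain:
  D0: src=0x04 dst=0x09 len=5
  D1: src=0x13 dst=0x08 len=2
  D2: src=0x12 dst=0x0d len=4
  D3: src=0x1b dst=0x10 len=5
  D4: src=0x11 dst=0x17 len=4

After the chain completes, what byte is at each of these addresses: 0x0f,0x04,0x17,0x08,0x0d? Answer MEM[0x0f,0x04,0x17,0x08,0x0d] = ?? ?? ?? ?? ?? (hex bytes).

D0: mem[0x09..0x0d] <- [b4 76 95 1d 89]
D1: mem[0x08..0x09] <- [36 7a]
D2: mem[0x0d..0x10] <- [c8 36 7a 88]
D3: mem[0x10..0x14] <- [b8 8c 44 09 f2]
D4: mem[0x17..0x1a] <- [8c 44 09 f2]
query mem[0x0f]=0x7a, mem[0x04]=0xb4, mem[0x17]=0x8c, mem[0x08]=0x36, mem[0x0d]=0xc8

MEM[0x0f,0x04,0x17,0x08,0x0d] = 7a b4 8c 36 c8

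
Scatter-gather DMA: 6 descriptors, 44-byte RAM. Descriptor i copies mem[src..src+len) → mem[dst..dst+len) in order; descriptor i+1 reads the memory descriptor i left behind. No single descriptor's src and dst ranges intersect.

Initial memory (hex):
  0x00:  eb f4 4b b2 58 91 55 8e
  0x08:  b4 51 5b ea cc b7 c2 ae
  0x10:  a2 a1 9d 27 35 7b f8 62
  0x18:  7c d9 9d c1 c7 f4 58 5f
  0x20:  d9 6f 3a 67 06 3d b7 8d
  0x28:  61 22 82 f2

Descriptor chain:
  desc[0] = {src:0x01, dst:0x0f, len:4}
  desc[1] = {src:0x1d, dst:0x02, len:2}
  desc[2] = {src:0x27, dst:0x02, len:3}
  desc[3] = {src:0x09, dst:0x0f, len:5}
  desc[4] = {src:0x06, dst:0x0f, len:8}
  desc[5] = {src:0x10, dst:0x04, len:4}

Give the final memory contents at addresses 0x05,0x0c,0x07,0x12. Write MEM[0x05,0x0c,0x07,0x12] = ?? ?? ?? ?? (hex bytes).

MEM[0x05,0x0c,0x07,0x12] = b4 cc 5b 51

D0: mem[0x0f..0x12] <- [f4 4b b2 58]
D1: mem[0x02..0x03] <- [f4 58]
D2: mem[0x02..0x04] <- [8d 61 22]
D3: mem[0x0f..0x13] <- [51 5b ea cc b7]
D4: mem[0x0f..0x16] <- [55 8e b4 51 5b ea cc b7]
D5: mem[0x04..0x07] <- [8e b4 51 5b]
query mem[0x05]=0xb4, mem[0x0c]=0xcc, mem[0x07]=0x5b, mem[0x12]=0x51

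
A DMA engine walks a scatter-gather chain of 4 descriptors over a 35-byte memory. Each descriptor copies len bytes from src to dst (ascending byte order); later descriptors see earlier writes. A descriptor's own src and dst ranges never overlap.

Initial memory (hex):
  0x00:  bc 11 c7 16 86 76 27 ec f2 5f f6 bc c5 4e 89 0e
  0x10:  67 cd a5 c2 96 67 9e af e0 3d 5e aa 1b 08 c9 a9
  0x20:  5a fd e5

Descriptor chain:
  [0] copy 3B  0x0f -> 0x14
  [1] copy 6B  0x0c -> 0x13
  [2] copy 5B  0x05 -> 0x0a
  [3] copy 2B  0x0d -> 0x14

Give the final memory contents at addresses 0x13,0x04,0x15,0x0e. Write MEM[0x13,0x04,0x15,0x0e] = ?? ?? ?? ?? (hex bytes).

MEM[0x13,0x04,0x15,0x0e] = c5 86 5f 5f

D0: mem[0x14..0x16] <- [0e 67 cd]
D1: mem[0x13..0x18] <- [c5 4e 89 0e 67 cd]
D2: mem[0x0a..0x0e] <- [76 27 ec f2 5f]
D3: mem[0x14..0x15] <- [f2 5f]
query mem[0x13]=0xc5, mem[0x04]=0x86, mem[0x15]=0x5f, mem[0x0e]=0x5f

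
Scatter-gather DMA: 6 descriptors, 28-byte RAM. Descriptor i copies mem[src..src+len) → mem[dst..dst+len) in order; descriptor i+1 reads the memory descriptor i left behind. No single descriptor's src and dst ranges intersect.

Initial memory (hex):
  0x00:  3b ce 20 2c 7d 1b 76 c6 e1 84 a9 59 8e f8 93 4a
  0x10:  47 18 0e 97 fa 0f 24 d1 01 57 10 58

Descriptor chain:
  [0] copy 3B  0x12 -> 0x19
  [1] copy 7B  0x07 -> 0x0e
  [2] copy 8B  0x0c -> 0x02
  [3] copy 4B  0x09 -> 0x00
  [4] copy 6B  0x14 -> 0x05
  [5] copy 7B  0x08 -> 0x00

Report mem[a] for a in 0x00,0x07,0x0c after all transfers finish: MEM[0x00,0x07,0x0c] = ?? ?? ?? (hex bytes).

D0: mem[0x19..0x1b] <- [0e 97 fa]
D1: mem[0x0e..0x14] <- [c6 e1 84 a9 59 8e f8]
D2: mem[0x02..0x09] <- [8e f8 c6 e1 84 a9 59 8e]
D3: mem[0x00..0x03] <- [8e a9 59 8e]
D4: mem[0x05..0x0a] <- [f8 0f 24 d1 01 0e]
D5: mem[0x00..0x06] <- [d1 01 0e 59 8e f8 c6]
query mem[0x00]=0xd1, mem[0x07]=0x24, mem[0x0c]=0x8e

MEM[0x00,0x07,0x0c] = d1 24 8e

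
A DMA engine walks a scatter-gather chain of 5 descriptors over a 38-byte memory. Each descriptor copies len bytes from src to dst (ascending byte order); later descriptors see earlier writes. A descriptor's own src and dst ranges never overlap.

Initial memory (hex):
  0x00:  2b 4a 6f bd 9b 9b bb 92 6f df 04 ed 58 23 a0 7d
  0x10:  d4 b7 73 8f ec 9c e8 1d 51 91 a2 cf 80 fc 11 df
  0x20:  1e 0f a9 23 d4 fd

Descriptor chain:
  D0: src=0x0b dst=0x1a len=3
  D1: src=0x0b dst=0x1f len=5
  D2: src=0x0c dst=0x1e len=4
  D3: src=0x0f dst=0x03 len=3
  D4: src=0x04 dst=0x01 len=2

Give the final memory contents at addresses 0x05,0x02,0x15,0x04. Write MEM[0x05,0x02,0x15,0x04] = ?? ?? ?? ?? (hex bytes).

MEM[0x05,0x02,0x15,0x04] = b7 b7 9c d4

  after D0: wrote 3B at 0x1a = ed5823
  after D1: wrote 5B at 0x1f = ed5823a07d
  after D2: wrote 4B at 0x1e = 5823a07d
  after D3: wrote 3B at 0x03 = 7dd4b7
  after D4: wrote 2B at 0x01 = d4b7
query mem[0x05]=0xb7, mem[0x02]=0xb7, mem[0x15]=0x9c, mem[0x04]=0xd4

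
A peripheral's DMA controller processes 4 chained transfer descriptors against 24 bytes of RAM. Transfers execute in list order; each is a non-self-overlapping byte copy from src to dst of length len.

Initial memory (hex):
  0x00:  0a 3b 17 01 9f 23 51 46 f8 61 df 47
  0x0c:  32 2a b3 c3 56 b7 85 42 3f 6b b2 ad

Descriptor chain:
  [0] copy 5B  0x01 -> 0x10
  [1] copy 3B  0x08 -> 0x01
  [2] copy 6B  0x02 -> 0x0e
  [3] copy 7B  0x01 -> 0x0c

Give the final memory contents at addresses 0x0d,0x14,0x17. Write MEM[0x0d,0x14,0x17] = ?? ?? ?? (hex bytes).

MEM[0x0d,0x14,0x17] = 61 23 ad

  after D0: wrote 5B at 0x10 = 3b17019f23
  after D1: wrote 3B at 0x01 = f861df
  after D2: wrote 6B at 0x0e = 61df9f235146
  after D3: wrote 7B at 0x0c = f861df9f235146
query mem[0x0d]=0x61, mem[0x14]=0x23, mem[0x17]=0xad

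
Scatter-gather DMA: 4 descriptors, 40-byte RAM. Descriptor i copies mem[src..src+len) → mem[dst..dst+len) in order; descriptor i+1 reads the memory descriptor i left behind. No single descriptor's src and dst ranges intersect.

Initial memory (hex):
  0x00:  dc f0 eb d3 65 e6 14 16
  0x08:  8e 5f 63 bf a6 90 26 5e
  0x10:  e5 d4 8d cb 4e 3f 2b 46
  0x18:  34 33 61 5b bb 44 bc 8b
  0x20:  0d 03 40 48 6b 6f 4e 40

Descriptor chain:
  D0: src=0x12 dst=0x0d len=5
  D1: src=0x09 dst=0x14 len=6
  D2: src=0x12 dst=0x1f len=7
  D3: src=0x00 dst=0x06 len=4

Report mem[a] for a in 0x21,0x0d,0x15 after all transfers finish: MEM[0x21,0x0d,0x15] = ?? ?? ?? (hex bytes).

[0] 0x12->0x0d len=5 : 8d cb 4e 3f 2b
[1] 0x09->0x14 len=6 : 5f 63 bf a6 8d cb
[2] 0x12->0x1f len=7 : 8d cb 5f 63 bf a6 8d
[3] 0x00->0x06 len=4 : dc f0 eb d3
query mem[0x21]=0x5f, mem[0x0d]=0x8d, mem[0x15]=0x63

MEM[0x21,0x0d,0x15] = 5f 8d 63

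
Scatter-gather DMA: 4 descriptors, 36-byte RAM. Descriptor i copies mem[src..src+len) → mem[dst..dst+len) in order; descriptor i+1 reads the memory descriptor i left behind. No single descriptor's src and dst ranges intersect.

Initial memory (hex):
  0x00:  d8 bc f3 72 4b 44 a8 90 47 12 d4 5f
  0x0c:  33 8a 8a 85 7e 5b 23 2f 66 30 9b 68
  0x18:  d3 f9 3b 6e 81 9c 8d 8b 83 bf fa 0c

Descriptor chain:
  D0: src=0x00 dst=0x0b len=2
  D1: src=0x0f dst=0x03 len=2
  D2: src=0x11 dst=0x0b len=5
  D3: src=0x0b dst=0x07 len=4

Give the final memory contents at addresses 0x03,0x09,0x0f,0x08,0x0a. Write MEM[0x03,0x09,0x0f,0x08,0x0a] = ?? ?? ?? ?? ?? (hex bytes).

[0] 0x00->0x0b len=2 : d8 bc
[1] 0x0f->0x03 len=2 : 85 7e
[2] 0x11->0x0b len=5 : 5b 23 2f 66 30
[3] 0x0b->0x07 len=4 : 5b 23 2f 66
query mem[0x03]=0x85, mem[0x09]=0x2f, mem[0x0f]=0x30, mem[0x08]=0x23, mem[0x0a]=0x66

MEM[0x03,0x09,0x0f,0x08,0x0a] = 85 2f 30 23 66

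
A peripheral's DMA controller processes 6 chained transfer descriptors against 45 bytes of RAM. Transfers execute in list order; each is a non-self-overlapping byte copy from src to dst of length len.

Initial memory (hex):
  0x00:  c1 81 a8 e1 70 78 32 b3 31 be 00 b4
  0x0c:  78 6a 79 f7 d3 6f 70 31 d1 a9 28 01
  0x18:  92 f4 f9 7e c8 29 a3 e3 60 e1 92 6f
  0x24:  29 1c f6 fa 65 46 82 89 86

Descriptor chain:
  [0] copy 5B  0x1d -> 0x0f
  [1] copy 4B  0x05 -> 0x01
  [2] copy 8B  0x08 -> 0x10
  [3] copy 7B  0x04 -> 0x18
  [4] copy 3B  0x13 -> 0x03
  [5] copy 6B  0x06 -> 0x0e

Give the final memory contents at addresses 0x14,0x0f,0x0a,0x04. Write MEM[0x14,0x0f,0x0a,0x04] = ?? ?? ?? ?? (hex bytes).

  after D0: wrote 5B at 0x0f = 29a3e360e1
  after D1: wrote 4B at 0x01 = 7832b331
  after D2: wrote 8B at 0x10 = 31be00b4786a7929
  after D3: wrote 7B at 0x18 = 317832b331be00
  after D4: wrote 3B at 0x03 = b4786a
  after D5: wrote 6B at 0x0e = 32b331be00b4
query mem[0x14]=0x78, mem[0x0f]=0xb3, mem[0x0a]=0x00, mem[0x04]=0x78

MEM[0x14,0x0f,0x0a,0x04] = 78 b3 00 78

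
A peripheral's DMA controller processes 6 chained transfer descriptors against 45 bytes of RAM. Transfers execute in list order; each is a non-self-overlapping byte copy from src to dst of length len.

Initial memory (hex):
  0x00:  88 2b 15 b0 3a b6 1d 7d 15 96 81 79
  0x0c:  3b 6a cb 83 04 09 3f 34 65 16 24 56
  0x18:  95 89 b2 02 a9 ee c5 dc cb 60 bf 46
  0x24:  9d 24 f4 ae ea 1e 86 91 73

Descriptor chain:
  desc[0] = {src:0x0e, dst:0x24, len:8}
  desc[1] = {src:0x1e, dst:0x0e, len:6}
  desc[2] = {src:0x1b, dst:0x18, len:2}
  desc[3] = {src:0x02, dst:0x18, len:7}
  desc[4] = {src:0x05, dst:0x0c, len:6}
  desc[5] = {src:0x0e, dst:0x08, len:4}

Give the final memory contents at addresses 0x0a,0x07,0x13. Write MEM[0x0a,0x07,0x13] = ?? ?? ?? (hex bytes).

MEM[0x0a,0x07,0x13] = 96 7d 46

  after D0: wrote 8B at 0x24 = cb8304093f346516
  after D1: wrote 6B at 0x0e = c5dccb60bf46
  after D2: wrote 2B at 0x18 = 02a9
  after D3: wrote 7B at 0x18 = 15b03ab61d7d15
  after D4: wrote 6B at 0x0c = b61d7d159681
  after D5: wrote 4B at 0x08 = 7d159681
query mem[0x0a]=0x96, mem[0x07]=0x7d, mem[0x13]=0x46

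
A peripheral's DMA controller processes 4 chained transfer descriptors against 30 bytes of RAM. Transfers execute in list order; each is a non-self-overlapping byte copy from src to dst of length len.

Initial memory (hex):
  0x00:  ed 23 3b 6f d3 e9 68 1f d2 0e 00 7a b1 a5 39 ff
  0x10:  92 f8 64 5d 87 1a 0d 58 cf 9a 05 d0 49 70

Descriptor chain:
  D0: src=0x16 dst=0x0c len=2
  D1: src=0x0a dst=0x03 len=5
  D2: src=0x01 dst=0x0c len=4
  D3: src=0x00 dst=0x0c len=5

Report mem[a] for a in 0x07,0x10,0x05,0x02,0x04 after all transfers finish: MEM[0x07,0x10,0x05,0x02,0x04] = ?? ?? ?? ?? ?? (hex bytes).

#0 dst[0x0c+2] := {0x0d,0x58}
#1 dst[0x03+5] := {0x00,0x7a,0x0d,0x58,0x39}
#2 dst[0x0c+4] := {0x23,0x3b,0x00,0x7a}
#3 dst[0x0c+5] := {0xed,0x23,0x3b,0x00,0x7a}
query mem[0x07]=0x39, mem[0x10]=0x7a, mem[0x05]=0x0d, mem[0x02]=0x3b, mem[0x04]=0x7a

MEM[0x07,0x10,0x05,0x02,0x04] = 39 7a 0d 3b 7a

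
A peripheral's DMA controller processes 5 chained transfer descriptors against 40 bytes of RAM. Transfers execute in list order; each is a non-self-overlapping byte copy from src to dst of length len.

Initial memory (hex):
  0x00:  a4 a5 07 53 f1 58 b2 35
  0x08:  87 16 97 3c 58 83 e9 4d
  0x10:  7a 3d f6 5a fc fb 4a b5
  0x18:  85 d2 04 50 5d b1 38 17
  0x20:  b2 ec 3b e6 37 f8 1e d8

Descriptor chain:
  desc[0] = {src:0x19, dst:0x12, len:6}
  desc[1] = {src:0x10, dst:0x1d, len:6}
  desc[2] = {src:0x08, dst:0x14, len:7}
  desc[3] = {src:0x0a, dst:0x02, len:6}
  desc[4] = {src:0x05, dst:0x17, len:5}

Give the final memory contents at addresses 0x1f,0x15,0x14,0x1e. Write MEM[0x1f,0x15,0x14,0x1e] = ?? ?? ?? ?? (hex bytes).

  after D0: wrote 6B at 0x12 = d204505db138
  after D1: wrote 6B at 0x1d = 7a3dd204505d
  after D2: wrote 7B at 0x14 = 8716973c5883e9
  after D3: wrote 6B at 0x02 = 973c5883e94d
  after D4: wrote 5B at 0x17 = 83e94d8716
query mem[0x1f]=0xd2, mem[0x15]=0x16, mem[0x14]=0x87, mem[0x1e]=0x3d

MEM[0x1f,0x15,0x14,0x1e] = d2 16 87 3d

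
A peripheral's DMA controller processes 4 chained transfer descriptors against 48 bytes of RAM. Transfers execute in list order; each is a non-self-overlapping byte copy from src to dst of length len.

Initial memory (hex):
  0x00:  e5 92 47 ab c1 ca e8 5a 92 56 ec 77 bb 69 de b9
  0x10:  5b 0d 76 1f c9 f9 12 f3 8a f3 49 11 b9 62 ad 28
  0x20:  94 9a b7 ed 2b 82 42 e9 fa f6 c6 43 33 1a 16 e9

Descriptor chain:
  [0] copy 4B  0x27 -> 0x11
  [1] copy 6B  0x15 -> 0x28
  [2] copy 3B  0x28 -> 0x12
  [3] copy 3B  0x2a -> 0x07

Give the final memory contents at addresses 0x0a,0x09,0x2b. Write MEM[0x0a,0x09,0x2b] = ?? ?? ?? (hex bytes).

MEM[0x0a,0x09,0x2b] = ec f3 8a

[0] 0x27->0x11 len=4 : e9 fa f6 c6
[1] 0x15->0x28 len=6 : f9 12 f3 8a f3 49
[2] 0x28->0x12 len=3 : f9 12 f3
[3] 0x2a->0x07 len=3 : f3 8a f3
query mem[0x0a]=0xec, mem[0x09]=0xf3, mem[0x2b]=0x8a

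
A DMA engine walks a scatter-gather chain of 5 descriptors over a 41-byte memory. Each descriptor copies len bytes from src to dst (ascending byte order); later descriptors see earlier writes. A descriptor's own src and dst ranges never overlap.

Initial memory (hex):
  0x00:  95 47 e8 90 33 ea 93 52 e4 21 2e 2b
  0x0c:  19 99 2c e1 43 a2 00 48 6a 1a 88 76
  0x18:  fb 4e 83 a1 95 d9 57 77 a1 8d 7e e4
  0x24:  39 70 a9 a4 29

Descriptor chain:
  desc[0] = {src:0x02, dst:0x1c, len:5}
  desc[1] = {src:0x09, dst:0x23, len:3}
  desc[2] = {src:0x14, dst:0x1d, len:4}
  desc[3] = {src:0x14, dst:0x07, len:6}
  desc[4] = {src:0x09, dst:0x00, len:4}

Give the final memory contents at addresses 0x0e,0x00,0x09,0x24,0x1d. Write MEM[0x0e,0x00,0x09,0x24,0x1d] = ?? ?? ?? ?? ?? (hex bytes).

MEM[0x0e,0x00,0x09,0x24,0x1d] = 2c 88 88 2e 6a

#0 dst[0x1c+5] := {0xe8,0x90,0x33,0xea,0x93}
#1 dst[0x23+3] := {0x21,0x2e,0x2b}
#2 dst[0x1d+4] := {0x6a,0x1a,0x88,0x76}
#3 dst[0x07+6] := {0x6a,0x1a,0x88,0x76,0xfb,0x4e}
#4 dst[0x00+4] := {0x88,0x76,0xfb,0x4e}
query mem[0x0e]=0x2c, mem[0x00]=0x88, mem[0x09]=0x88, mem[0x24]=0x2e, mem[0x1d]=0x6a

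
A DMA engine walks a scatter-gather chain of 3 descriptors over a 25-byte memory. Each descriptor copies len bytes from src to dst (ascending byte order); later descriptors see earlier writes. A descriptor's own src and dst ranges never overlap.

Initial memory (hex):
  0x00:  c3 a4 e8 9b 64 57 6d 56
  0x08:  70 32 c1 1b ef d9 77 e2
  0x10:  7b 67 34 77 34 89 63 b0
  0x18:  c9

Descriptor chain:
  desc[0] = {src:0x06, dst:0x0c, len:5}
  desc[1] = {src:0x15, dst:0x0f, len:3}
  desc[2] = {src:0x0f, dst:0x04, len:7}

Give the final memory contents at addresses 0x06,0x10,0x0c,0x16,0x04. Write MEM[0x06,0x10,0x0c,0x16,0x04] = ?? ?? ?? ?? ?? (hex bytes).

[0] 0x06->0x0c len=5 : 6d 56 70 32 c1
[1] 0x15->0x0f len=3 : 89 63 b0
[2] 0x0f->0x04 len=7 : 89 63 b0 34 77 34 89
query mem[0x06]=0xb0, mem[0x10]=0x63, mem[0x0c]=0x6d, mem[0x16]=0x63, mem[0x04]=0x89

MEM[0x06,0x10,0x0c,0x16,0x04] = b0 63 6d 63 89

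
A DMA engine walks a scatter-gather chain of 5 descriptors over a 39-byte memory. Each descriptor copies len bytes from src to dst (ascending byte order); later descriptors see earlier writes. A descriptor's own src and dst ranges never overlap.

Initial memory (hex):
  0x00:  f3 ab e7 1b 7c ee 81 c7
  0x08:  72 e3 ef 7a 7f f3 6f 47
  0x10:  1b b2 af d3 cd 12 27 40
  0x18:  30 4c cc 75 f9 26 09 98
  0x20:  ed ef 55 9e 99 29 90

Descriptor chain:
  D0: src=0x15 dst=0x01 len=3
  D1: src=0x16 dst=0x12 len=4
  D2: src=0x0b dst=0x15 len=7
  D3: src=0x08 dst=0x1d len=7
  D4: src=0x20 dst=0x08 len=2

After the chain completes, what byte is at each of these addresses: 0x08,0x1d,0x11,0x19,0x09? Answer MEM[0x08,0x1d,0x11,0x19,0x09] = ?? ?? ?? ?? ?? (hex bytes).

MEM[0x08,0x1d,0x11,0x19,0x09] = 7a 72 b2 47 7f

D0: mem[0x01..0x03] <- [12 27 40]
D1: mem[0x12..0x15] <- [27 40 30 4c]
D2: mem[0x15..0x1b] <- [7a 7f f3 6f 47 1b b2]
D3: mem[0x1d..0x23] <- [72 e3 ef 7a 7f f3 6f]
D4: mem[0x08..0x09] <- [7a 7f]
query mem[0x08]=0x7a, mem[0x1d]=0x72, mem[0x11]=0xb2, mem[0x19]=0x47, mem[0x09]=0x7f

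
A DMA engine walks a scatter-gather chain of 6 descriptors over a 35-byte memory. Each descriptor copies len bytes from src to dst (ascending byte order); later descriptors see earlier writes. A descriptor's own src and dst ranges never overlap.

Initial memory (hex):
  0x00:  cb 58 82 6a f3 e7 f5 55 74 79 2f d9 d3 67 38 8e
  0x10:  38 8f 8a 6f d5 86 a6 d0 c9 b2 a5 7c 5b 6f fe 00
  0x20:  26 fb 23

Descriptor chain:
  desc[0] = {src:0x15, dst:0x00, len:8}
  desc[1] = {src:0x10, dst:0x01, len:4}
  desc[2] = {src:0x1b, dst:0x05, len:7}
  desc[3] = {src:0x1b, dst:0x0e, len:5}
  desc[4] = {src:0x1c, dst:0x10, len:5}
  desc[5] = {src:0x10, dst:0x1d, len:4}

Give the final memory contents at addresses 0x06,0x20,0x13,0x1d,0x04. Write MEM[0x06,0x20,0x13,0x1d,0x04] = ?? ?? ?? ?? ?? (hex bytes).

#0 dst[0x00+8] := {0x86,0xa6,0xd0,0xc9,0xb2,0xa5,0x7c,0x5b}
#1 dst[0x01+4] := {0x38,0x8f,0x8a,0x6f}
#2 dst[0x05+7] := {0x7c,0x5b,0x6f,0xfe,0x00,0x26,0xfb}
#3 dst[0x0e+5] := {0x7c,0x5b,0x6f,0xfe,0x00}
#4 dst[0x10+5] := {0x5b,0x6f,0xfe,0x00,0x26}
#5 dst[0x1d+4] := {0x5b,0x6f,0xfe,0x00}
query mem[0x06]=0x5b, mem[0x20]=0x00, mem[0x13]=0x00, mem[0x1d]=0x5b, mem[0x04]=0x6f

MEM[0x06,0x20,0x13,0x1d,0x04] = 5b 00 00 5b 6f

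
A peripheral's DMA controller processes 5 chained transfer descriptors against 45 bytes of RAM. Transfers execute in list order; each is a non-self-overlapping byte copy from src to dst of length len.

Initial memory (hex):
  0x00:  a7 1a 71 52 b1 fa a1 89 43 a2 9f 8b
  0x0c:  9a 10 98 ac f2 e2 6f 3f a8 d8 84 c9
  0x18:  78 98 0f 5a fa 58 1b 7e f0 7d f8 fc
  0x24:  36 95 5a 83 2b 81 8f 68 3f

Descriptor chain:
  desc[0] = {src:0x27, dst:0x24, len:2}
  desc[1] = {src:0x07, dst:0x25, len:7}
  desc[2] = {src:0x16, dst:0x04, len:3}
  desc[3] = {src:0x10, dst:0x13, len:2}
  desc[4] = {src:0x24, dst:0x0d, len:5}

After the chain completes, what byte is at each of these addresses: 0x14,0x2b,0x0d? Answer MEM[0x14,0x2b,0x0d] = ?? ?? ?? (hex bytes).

  after D0: wrote 2B at 0x24 = 832b
  after D1: wrote 7B at 0x25 = 8943a29f8b9a10
  after D2: wrote 3B at 0x04 = 84c978
  after D3: wrote 2B at 0x13 = f2e2
  after D4: wrote 5B at 0x0d = 838943a29f
query mem[0x14]=0xe2, mem[0x2b]=0x10, mem[0x0d]=0x83

MEM[0x14,0x2b,0x0d] = e2 10 83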